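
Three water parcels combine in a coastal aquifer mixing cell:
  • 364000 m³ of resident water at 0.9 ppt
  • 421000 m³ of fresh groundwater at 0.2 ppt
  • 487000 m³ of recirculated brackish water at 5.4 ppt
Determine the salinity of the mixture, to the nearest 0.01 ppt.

2.39 ppt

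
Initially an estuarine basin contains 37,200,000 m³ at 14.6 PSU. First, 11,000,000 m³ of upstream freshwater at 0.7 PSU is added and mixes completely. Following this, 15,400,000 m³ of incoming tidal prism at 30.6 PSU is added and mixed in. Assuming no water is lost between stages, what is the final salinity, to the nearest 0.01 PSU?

16.07 PSU

By conservation of dissolved salt,
Initial salt = 37,200,000×14.6 = 543,120,000
After stage 1: salt = 543,120,000 + 11,000,000×0.7 = 550,820,000; volume = 48,200,000 m³; S = 11.428 PSU
After stage 2: salt = 550,820,000 + 15,400,000×30.6 = 1,022,060,000; volume = 63,600,000 m³
S = 1,022,060,000 / 63,600,000 = 16.0701 PSU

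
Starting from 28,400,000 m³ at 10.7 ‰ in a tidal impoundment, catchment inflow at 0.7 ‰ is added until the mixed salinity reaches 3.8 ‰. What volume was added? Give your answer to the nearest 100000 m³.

63200000 m³

Salt balance: 28,400,000×10.7 + V×0.7 = (28,400,000+V)×3.8
303,880,000 + 0.7V = 107,920,000 + 3.8V
195,960,000 = 3.1V
V = 63,212,903.23 m³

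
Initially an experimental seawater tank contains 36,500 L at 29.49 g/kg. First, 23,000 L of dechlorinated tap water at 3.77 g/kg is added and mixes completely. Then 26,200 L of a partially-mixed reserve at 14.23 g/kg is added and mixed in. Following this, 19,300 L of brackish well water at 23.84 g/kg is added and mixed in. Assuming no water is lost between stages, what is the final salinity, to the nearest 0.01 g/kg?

Total salt / total volume:
Initial salt = 36,500×29.49 = 1,076,385
After stage 1: salt = 1,076,385 + 23,000×3.77 = 1,163,095; volume = 59,500 L; S = 19.548 g/kg
After stage 2: salt = 1,163,095 + 26,200×14.23 = 1,535,921; volume = 85,700 L; S = 17.922 g/kg
After stage 3: salt = 1,535,921 + 19,300×23.84 = 1,996,033; volume = 105,000 L
S = 1,996,033 / 105,000 = 19.0098 g/kg

19.01 g/kg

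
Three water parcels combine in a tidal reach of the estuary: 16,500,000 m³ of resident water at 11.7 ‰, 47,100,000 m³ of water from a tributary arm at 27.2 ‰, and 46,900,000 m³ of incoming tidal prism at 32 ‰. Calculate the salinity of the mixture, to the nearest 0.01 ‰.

26.92 ‰

Total salt / total volume:
salt = 16,500,000×11.7 + 47,100,000×27.2 + 46,900,000×32 = 193,050,000 + 1,281,120,000 + 1,500,800,000 = 2,974,970,000
volume = 16,500,000 + 47,100,000 + 46,900,000 = 110,500,000 m³
S = 2,974,970,000 / 110,500,000 = 26.9228 ‰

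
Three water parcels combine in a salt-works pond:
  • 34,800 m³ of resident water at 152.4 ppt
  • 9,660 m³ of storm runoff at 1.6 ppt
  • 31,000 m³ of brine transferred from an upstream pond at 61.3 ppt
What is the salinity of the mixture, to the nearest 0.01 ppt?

95.67 ppt

Salt balance:
salt = 34,800×152.4 + 9,660×1.6 + 31,000×61.3 = 5,303,520 + 15,456 + 1,900,300 = 7,219,276
volume = 34,800 + 9,660 + 31,000 = 75,460 m³
S = 7,219,276 / 75,460 = 95.6702 ppt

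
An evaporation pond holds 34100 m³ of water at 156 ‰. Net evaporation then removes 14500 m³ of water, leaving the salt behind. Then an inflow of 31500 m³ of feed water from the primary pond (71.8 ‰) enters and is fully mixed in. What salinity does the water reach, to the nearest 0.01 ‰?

After evaporation: salt = 34,100×156 = 5,319,600; volume = 34,100 − 14,500 = 19,600 m³
After mixing: salt = 5,319,600 + 31,500×71.8 = 7,581,300; volume = 19,600 + 31,500 = 51,100 m³
S = 7,581,300 / 51,100 = 148.362 ‰

148.36 ‰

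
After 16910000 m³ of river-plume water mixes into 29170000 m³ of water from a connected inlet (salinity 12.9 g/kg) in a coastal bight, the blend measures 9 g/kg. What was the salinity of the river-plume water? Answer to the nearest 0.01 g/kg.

2.27 g/kg

Salt balance: 29,170,000×12.9 + 16,910,000×S = 46,080,000×9
376,293,000 + 16,910,000·S = 414,720,000
S = (414,720,000 − 376,293,000) / 16,910,000 = 2.2724 g/kg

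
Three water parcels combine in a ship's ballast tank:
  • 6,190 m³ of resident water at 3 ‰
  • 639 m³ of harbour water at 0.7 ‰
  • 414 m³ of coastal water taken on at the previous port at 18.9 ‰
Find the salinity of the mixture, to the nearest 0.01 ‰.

3.71 ‰

By conservation of dissolved salt,
salt = 6,190×3 + 639×0.7 + 414×18.9 = 18,570 + 447.3 + 7,824.6 = 26,841.9
volume = 6,190 + 639 + 414 = 7,243 m³
S = 26,841.9 / 7,243 = 3.7059 ‰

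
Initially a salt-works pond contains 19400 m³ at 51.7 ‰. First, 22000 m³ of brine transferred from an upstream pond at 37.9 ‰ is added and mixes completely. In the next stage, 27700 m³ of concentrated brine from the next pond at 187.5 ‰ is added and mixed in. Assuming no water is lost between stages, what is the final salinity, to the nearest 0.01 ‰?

101.74 ‰

Mass of salt is conserved:
Initial salt = 19,400×51.7 = 1,002,980
After stage 1: salt = 1,002,980 + 22,000×37.9 = 1,836,780; volume = 41,400 m³; S = 44.367 ‰
After stage 2: salt = 1,836,780 + 27,700×187.5 = 7,030,530; volume = 69,100 m³
S = 7,030,530 / 69,100 = 101.7443 ‰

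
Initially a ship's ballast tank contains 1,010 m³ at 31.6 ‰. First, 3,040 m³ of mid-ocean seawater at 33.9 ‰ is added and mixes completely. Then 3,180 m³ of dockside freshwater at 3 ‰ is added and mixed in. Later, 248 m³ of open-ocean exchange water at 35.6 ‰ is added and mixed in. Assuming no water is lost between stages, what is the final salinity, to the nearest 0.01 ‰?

Total salt / total volume:
Initial salt = 1,010×31.6 = 31,916
After stage 1: salt = 31,916 + 3,040×33.9 = 134,972; volume = 4,050 m³; S = 33.326 ‰
After stage 2: salt = 134,972 + 3,180×3 = 144,512; volume = 7,230 m³; S = 19.988 ‰
After stage 3: salt = 144,512 + 248×35.6 = 153,340.8; volume = 7,478 m³
S = 153,340.8 / 7,478 = 20.5056 ‰

20.51 ‰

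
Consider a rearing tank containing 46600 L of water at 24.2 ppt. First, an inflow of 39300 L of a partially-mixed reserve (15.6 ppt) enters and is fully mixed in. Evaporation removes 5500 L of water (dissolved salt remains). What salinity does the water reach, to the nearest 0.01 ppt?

21.65 ppt

After mixing: salt = 46,600×24.2 + 39,300×15.6 = 1,740,800; volume = 85,900 L
After evaporation: salt unchanged = 1,740,800; volume = 85,900 − 5,500 = 80,400 L
S = 1,740,800 / 80,400 = 21.6517 ppt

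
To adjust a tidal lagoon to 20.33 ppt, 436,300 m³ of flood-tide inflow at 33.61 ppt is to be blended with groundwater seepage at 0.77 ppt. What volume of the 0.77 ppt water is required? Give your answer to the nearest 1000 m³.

Salt balance: 436,300×33.61 + V×0.77 = (436,300+V)×20.33
14,664,043 + 0.77V = 8,869,979 + 20.33V
5,794,064 = 19.56V
V = 296,220.04 m³

296000 m³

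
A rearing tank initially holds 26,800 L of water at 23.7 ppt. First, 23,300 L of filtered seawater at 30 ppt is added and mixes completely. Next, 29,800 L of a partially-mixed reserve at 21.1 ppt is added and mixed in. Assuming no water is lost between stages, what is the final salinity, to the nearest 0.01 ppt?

24.57 ppt

Salt balance:
Initial salt = 26,800×23.7 = 635,160
After stage 1: salt = 635,160 + 23,300×30 = 1,334,160; volume = 50,100 L; S = 26.63 ppt
After stage 2: salt = 1,334,160 + 29,800×21.1 = 1,962,940; volume = 79,900 L
S = 1,962,940 / 79,900 = 24.5675 ppt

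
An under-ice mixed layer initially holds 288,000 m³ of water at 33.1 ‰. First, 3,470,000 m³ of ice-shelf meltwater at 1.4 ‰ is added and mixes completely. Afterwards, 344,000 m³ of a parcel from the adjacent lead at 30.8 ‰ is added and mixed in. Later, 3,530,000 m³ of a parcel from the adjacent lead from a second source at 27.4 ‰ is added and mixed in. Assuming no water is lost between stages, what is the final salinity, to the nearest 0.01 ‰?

By conservation of dissolved salt,
Initial salt = 288,000×33.1 = 9,532,800
After stage 1: salt = 9,532,800 + 3,470,000×1.4 = 14,390,800; volume = 3,758,000 m³; S = 3.829 ‰
After stage 2: salt = 14,390,800 + 344,000×30.8 = 24,986,000; volume = 4,102,000 m³; S = 6.091 ‰
After stage 3: salt = 24,986,000 + 3,530,000×27.4 = 121,708,000; volume = 7,632,000 m³
S = 121,708,000 / 7,632,000 = 15.9471 ‰

15.95 ‰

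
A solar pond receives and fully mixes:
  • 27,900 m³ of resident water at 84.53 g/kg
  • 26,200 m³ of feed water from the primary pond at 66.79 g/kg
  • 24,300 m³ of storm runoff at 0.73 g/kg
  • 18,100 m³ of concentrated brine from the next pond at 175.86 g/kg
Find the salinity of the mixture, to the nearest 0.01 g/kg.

75.74 g/kg

Conserving salt mass:
salt = 27,900×84.53 + 26,200×66.79 + 24,300×0.73 + 18,100×175.86 = 2,358,387 + 1,749,898 + 17,739 + 3,183,066 = 7,309,090
volume = 27,900 + 26,200 + 24,300 + 18,100 = 96,500 m³
S = 7,309,090 / 96,500 = 75.7419 g/kg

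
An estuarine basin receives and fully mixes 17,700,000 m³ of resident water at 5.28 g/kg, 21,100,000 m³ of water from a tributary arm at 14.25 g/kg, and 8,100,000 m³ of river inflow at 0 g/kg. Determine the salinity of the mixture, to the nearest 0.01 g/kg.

8.40 g/kg

Weighted by volume,
salt = 17,700,000×5.28 + 21,100,000×14.25 + 8,100,000×0 = 93,456,000 + 300,675,000 + 0 = 394,131,000
volume = 17,700,000 + 21,100,000 + 8,100,000 = 46,900,000 m³
S = 394,131,000 / 46,900,000 = 8.4036 g/kg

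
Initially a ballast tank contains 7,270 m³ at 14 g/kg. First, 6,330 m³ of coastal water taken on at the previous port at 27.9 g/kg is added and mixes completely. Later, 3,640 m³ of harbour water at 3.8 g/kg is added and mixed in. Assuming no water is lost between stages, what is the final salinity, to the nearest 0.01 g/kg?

By conservation of dissolved salt,
Initial salt = 7,270×14 = 101,780
After stage 1: salt = 101,780 + 6,330×27.9 = 278,387; volume = 13,600 m³; S = 20.47 g/kg
After stage 2: salt = 278,387 + 3,640×3.8 = 292,219; volume = 17,240 m³
S = 292,219 / 17,240 = 16.9501 g/kg

16.95 g/kg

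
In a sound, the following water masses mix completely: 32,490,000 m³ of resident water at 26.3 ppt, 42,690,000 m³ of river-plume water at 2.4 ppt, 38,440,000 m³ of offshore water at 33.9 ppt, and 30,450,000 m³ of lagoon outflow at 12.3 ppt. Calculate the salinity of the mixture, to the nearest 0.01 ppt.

Weighted by volume,
salt = 32,490,000×26.3 + 42,690,000×2.4 + 38,440,000×33.9 + 30,450,000×12.3 = 854,487,000 + 102,456,000 + 1,303,116,000 + 374,535,000 = 2,634,594,000
volume = 32,490,000 + 42,690,000 + 38,440,000 + 30,450,000 = 144,070,000 m³
S = 2,634,594,000 / 144,070,000 = 18.2869 ppt

18.29 ppt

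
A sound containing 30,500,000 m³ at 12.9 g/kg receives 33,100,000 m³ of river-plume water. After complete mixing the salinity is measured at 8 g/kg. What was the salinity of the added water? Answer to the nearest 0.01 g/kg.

Salt balance: 30,500,000×12.9 + 33,100,000×S = 63,600,000×8
393,450,000 + 33,100,000·S = 508,800,000
S = (508,800,000 − 393,450,000) / 33,100,000 = 3.4849 g/kg

3.48 g/kg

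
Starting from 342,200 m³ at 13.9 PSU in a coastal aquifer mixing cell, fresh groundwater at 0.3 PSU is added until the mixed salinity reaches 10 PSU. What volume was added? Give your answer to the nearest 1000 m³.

Salt balance: 342,200×13.9 + V×0.3 = (342,200+V)×10
4,756,580 + 0.3V = 3,422,000 + 10V
1,334,580 = 9.7V
V = 137,585.57 m³

138000 m³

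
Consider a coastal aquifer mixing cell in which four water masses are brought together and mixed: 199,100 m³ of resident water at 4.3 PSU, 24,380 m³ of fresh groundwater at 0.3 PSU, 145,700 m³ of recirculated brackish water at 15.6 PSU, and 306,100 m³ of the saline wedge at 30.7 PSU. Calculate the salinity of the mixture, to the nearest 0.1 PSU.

18.6 PSU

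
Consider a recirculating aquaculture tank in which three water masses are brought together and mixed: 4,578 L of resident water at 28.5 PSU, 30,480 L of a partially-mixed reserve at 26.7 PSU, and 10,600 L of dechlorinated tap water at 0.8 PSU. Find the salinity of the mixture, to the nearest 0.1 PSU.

20.9 PSU

Conserving salt mass:
salt = 4,578×28.5 + 30,480×26.7 + 10,600×0.8 = 130,473 + 813,816 + 8,480 = 952,769
volume = 4,578 + 30,480 + 10,600 = 45,658 L
S = 952,769 / 45,658 = 20.868 PSU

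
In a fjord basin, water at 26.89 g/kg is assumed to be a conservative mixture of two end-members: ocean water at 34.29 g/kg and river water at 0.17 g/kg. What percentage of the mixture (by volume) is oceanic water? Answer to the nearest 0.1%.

Let g be the oceanic fraction. Salt balance per unit volume:
g×34.29 + (1−g)×0.17 = 26.89
g = (26.89 − 0.17) / (34.29 − 0.17) = 26.72/34.12 = 0.7831

78.3%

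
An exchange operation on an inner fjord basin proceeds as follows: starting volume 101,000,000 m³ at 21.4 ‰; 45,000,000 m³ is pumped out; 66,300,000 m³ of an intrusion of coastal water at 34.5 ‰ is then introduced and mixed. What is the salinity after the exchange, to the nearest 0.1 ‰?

Remaining after removal: 56,000,000 m³ at 21.4 ‰ (salt = 1,198,400,000)
After addition: salt = 1,198,400,000 + 66,300,000×34.5 = 3,485,750,000; volume = 122,300,000 m³
S = 3,485,750,000 / 122,300,000 = 28.5016 ‰

28.5 ‰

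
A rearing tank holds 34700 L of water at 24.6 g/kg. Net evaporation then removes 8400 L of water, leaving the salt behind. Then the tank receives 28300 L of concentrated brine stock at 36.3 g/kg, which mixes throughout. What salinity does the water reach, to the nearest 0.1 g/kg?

After evaporation: salt = 34,700×24.6 = 853,620; volume = 34,700 − 8,400 = 26,300 L
After mixing: salt = 853,620 + 28,300×36.3 = 1,880,910; volume = 26,300 + 28,300 = 54,600 L
S = 1,880,910 / 54,600 = 34.4489 g/kg

34.4 g/kg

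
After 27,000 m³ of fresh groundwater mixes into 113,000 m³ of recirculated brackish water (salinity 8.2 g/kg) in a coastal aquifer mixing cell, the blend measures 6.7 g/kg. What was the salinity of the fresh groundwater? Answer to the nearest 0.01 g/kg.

0.42 g/kg

Salt balance: 113,000×8.2 + 27,000×S = 140,000×6.7
926,600 + 27,000·S = 938,000
S = (938,000 − 926,600) / 27,000 = 0.4222 g/kg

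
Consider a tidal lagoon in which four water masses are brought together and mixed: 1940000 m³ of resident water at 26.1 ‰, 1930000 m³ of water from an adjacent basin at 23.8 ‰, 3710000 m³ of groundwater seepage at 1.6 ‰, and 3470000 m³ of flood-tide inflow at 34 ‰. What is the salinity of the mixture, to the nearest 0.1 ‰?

20.0 ‰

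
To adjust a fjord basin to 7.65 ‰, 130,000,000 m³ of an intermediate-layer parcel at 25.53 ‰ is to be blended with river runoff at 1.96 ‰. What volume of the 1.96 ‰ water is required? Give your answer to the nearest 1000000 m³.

409000000 m³

Salt balance: 130,000,000×25.53 + V×1.96 = (130,000,000+V)×7.65
3,318,900,000 + 1.96V = 994,500,000 + 7.65V
2,324,400,000 = 5.69V
V = 408,506,151.14 m³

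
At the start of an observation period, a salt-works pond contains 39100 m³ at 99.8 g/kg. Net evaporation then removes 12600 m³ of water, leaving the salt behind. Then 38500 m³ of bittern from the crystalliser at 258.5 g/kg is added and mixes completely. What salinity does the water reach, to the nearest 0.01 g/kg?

213.15 g/kg

After evaporation: salt = 39,100×99.8 = 3,902,180; volume = 39,100 − 12,600 = 26,500 m³
After mixing: salt = 3,902,180 + 38,500×258.5 = 13,854,430; volume = 26,500 + 38,500 = 65,000 m³
S = 13,854,430 / 65,000 = 213.1451 g/kg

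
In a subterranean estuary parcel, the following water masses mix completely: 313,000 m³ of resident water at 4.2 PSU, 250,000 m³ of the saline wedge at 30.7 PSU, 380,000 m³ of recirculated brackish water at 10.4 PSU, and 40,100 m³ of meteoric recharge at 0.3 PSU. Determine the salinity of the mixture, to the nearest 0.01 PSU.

Salt balance:
salt = 313,000×4.2 + 250,000×30.7 + 380,000×10.4 + 40,100×0.3 = 1,314,600 + 7,675,000 + 3,952,000 + 12,030 = 12,953,630
volume = 313,000 + 250,000 + 380,000 + 40,100 = 983,100 m³
S = 12,953,630 / 983,100 = 13.1763 PSU

13.18 PSU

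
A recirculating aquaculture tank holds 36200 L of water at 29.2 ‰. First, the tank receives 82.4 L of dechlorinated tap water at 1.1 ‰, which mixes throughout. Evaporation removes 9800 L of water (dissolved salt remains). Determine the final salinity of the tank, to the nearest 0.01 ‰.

39.92 ‰

After mixing: salt = 36,200×29.2 + 82.4×1.1 = 1,057,130.64; volume = 36,282.4 L
After evaporation: salt unchanged = 1,057,130.64; volume = 36,282.4 − 9,800 = 26,482.4 L
S = 1,057,130.64 / 26,482.4 = 39.9182 ‰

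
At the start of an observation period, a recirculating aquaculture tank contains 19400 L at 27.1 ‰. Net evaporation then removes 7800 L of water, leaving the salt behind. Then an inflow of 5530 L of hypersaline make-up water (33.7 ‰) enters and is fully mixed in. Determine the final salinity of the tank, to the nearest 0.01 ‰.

41.57 ‰

After evaporation: salt = 19,400×27.1 = 525,740; volume = 19,400 − 7,800 = 11,600 L
After mixing: salt = 525,740 + 5,530×33.7 = 712,101; volume = 11,600 + 5,530 = 17,130 L
S = 712,101 / 17,130 = 41.5704 ‰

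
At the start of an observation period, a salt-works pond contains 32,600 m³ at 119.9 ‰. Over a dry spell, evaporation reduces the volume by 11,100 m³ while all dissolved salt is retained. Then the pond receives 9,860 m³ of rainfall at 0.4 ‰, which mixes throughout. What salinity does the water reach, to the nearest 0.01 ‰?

124.77 ‰

After evaporation: salt = 32,600×119.9 = 3,908,740; volume = 32,600 − 11,100 = 21,500 m³
After mixing: salt = 3,908,740 + 9,860×0.4 = 3,912,684; volume = 21,500 + 9,860 = 31,360 m³
S = 3,912,684 / 31,360 = 124.7667 ‰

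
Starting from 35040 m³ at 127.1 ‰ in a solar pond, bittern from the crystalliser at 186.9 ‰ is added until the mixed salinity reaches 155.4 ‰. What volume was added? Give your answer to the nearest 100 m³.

Salt balance: 35,040×127.1 + V×186.9 = (35,040+V)×155.4
4,453,584 + 186.9V = 5,445,216 + 155.4V
991,632 = 31.5V
V = 31,480.38 m³

31500 m³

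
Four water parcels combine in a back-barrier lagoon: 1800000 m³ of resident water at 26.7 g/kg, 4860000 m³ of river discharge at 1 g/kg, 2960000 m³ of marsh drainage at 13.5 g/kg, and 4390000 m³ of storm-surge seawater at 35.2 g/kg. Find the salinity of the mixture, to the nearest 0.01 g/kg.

17.66 g/kg

Mass of salt is conserved:
salt = 1,800,000×26.7 + 4,860,000×1 + 2,960,000×13.5 + 4,390,000×35.2 = 48,060,000 + 4,860,000 + 39,960,000 + 154,528,000 = 247,408,000
volume = 1,800,000 + 4,860,000 + 2,960,000 + 4,390,000 = 14,010,000 m³
S = 247,408,000 / 14,010,000 = 17.6594 g/kg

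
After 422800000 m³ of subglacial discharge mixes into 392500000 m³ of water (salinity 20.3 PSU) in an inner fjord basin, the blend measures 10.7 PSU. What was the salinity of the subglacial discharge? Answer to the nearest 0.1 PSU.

1.8 PSU

Salt balance: 392,500,000×20.3 + 422,800,000×S = 815,300,000×10.7
7,967,750,000 + 422,800,000·S = 8,723,710,000
S = (8,723,710,000 − 7,967,750,000) / 422,800,000 = 1.788 PSU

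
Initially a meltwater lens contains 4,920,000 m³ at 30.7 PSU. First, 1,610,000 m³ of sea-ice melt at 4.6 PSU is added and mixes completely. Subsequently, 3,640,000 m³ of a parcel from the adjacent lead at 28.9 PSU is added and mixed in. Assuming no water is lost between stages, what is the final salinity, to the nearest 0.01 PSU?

Total salt / total volume:
Initial salt = 4,920,000×30.7 = 151,044,000
After stage 1: salt = 151,044,000 + 1,610,000×4.6 = 158,450,000; volume = 6,530,000 m³; S = 24.265 PSU
After stage 2: salt = 158,450,000 + 3,640,000×28.9 = 263,646,000; volume = 10,170,000 m³
S = 263,646,000 / 10,170,000 = 25.9239 PSU

25.92 PSU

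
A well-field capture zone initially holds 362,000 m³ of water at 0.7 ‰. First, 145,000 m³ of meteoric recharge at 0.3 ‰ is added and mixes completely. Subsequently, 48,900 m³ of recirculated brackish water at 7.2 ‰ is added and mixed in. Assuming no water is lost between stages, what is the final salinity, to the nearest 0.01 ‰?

Weighted by volume,
Initial salt = 362,000×0.7 = 253,400
After stage 1: salt = 253,400 + 145,000×0.3 = 296,900; volume = 507,000 m³; S = 0.586 ‰
After stage 2: salt = 296,900 + 48,900×7.2 = 648,980; volume = 555,900 m³
S = 648,980 / 555,900 = 1.1674 ‰

1.17 ‰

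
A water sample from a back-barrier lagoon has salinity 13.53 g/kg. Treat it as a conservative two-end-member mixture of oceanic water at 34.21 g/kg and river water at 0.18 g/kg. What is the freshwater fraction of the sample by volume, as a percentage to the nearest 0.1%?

Let f be the freshwater fraction. Salt balance per unit volume:
f×0.18 + (1−f)×34.21 = 13.53
f = (34.21 − 13.53) / (34.21 − 0.18) = 20.68/34.03 = 0.6077

60.8%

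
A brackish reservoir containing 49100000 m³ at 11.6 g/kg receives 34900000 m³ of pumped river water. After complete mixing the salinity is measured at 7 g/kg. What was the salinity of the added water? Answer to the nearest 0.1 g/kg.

0.5 g/kg

Salt balance: 49,100,000×11.6 + 34,900,000×S = 84,000,000×7
569,560,000 + 34,900,000·S = 588,000,000
S = (588,000,000 − 569,560,000) / 34,900,000 = 0.5284 g/kg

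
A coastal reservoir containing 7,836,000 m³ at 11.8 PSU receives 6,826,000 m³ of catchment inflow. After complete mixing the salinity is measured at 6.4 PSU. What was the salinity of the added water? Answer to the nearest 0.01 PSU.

Salt balance: 7,836,000×11.8 + 6,826,000×S = 14,662,000×6.4
92,464,800 + 6,826,000·S = 93,836,800
S = (93,836,800 − 92,464,800) / 6,826,000 = 0.201 PSU

0.20 PSU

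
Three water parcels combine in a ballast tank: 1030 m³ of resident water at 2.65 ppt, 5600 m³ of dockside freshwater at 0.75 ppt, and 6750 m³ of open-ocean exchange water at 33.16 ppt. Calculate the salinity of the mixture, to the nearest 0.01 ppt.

17.25 ppt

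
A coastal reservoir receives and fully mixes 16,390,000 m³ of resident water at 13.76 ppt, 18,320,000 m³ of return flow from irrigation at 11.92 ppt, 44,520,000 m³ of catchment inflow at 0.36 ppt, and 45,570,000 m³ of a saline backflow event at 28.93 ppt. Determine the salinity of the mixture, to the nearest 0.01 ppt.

14.25 ppt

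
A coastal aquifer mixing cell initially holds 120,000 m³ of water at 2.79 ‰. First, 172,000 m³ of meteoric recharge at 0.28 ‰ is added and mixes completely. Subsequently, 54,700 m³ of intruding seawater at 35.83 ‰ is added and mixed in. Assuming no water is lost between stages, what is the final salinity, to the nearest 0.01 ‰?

Total salt / total volume:
Initial salt = 120,000×2.79 = 334,800
After stage 1: salt = 334,800 + 172,000×0.28 = 382,960; volume = 292,000 m³; S = 1.312 ‰
After stage 2: salt = 382,960 + 54,700×35.83 = 2,342,861; volume = 346,700 m³
S = 2,342,861 / 346,700 = 6.7576 ‰

6.76 ‰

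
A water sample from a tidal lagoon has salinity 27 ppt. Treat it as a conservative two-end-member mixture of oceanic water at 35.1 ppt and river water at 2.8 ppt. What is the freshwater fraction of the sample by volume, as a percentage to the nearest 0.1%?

25.1%

Let f be the freshwater fraction. Salt balance per unit volume:
f×2.8 + (1−f)×35.1 = 27
f = (35.1 − 27) / (35.1 − 2.8) = 8.1/32.3 = 0.2508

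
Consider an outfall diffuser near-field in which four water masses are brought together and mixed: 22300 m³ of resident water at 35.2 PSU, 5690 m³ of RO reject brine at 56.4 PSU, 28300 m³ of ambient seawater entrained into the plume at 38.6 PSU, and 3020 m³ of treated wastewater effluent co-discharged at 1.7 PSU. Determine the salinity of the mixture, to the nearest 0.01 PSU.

By conservation of dissolved salt,
salt = 22,300×35.2 + 5,690×56.4 + 28,300×38.6 + 3,020×1.7 = 784,960 + 320,916 + 1,092,380 + 5,134 = 2,203,390
volume = 22,300 + 5,690 + 28,300 + 3,020 = 59,310 m³
S = 2,203,390 / 59,310 = 37.1504 PSU

37.15 PSU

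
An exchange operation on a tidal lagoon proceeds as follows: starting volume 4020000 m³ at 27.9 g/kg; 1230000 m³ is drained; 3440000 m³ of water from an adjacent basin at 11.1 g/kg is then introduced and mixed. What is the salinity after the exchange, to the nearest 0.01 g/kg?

18.62 g/kg

Remaining after removal: 2,790,000 m³ at 27.9 g/kg (salt = 77,841,000)
After addition: salt = 77,841,000 + 3,440,000×11.1 = 116,025,000; volume = 6,230,000 m³
S = 116,025,000 / 6,230,000 = 18.6236 g/kg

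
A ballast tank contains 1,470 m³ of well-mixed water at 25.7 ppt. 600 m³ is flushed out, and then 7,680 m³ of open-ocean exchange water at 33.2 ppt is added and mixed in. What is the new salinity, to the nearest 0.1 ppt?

Remaining after removal: 870 m³ at 25.7 ppt (salt = 22,359)
After addition: salt = 22,359 + 7,680×33.2 = 277,335; volume = 8,550 m³
S = 277,335 / 8,550 = 32.4368 ppt

32.4 ppt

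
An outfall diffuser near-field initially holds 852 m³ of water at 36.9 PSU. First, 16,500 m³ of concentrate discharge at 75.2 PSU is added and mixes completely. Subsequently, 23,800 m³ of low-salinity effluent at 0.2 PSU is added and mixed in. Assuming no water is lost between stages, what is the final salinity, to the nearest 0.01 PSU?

31.03 PSU

Salt balance:
Initial salt = 852×36.9 = 31,438.8
After stage 1: salt = 31,438.8 + 16,500×75.2 = 1,272,238.8; volume = 17,352 m³; S = 73.319 PSU
After stage 2: salt = 1,272,238.8 + 23,800×0.2 = 1,276,998.8; volume = 41,152 m³
S = 1,276,998.8 / 41,152 = 31.0313 PSU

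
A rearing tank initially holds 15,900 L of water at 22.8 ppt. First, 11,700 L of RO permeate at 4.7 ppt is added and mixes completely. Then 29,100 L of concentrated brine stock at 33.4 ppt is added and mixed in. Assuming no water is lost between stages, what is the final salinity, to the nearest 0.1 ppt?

24.5 ppt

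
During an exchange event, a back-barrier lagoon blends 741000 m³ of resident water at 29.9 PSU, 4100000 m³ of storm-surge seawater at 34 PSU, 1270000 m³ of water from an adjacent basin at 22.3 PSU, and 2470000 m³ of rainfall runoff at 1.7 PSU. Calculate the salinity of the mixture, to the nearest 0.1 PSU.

By conservation of dissolved salt,
salt = 741,000×29.9 + 4,100,000×34 + 1,270,000×22.3 + 2,470,000×1.7 = 22,155,900 + 139,400,000 + 28,321,000 + 4,199,000 = 194,075,900
volume = 741,000 + 4,100,000 + 1,270,000 + 2,470,000 = 8,581,000 m³
S = 194,075,900 / 8,581,000 = 22.617 PSU

22.6 PSU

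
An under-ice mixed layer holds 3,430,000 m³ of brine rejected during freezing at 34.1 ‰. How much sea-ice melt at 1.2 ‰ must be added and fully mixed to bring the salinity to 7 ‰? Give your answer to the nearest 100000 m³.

Salt balance: 3,430,000×34.1 + V×1.2 = (3,430,000+V)×7
116,963,000 + 1.2V = 24,010,000 + 7V
92,953,000 = 5.8V
V = 16,026,379.31 m³

16000000 m³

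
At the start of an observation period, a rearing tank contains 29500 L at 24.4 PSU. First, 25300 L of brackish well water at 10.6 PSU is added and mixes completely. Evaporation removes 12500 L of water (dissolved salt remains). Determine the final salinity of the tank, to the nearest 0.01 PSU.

23.36 PSU

After mixing: salt = 29,500×24.4 + 25,300×10.6 = 987,980; volume = 54,800 L
After evaporation: salt unchanged = 987,980; volume = 54,800 − 12,500 = 42,300 L
S = 987,980 / 42,300 = 23.3565 PSU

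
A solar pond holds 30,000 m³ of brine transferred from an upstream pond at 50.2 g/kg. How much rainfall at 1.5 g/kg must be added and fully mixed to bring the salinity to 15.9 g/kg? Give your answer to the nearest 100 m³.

Salt balance: 30,000×50.2 + V×1.5 = (30,000+V)×15.9
1,506,000 + 1.5V = 477,000 + 15.9V
1,029,000 = 14.4V
V = 71,458.33 m³

71500 m³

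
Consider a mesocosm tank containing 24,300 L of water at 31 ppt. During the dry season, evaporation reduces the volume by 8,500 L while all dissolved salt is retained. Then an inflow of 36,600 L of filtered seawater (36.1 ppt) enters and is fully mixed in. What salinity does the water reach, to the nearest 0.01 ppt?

39.59 ppt

After evaporation: salt = 24,300×31 = 753,300; volume = 24,300 − 8,500 = 15,800 L
After mixing: salt = 753,300 + 36,600×36.1 = 2,074,560; volume = 15,800 + 36,600 = 52,400 L
S = 2,074,560 / 52,400 = 39.5908 ppt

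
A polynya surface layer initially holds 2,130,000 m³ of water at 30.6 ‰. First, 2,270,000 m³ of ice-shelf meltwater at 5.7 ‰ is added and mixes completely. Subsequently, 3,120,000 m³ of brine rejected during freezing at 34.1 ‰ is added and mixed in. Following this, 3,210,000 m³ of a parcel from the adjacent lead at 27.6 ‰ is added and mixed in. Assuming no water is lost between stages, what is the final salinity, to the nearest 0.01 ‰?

Salt balance:
Initial salt = 2,130,000×30.6 = 65,178,000
After stage 1: salt = 65,178,000 + 2,270,000×5.7 = 78,117,000; volume = 4,400,000 m³; S = 17.754 ‰
After stage 2: salt = 78,117,000 + 3,120,000×34.1 = 184,509,000; volume = 7,520,000 m³; S = 24.536 ‰
After stage 3: salt = 184,509,000 + 3,210,000×27.6 = 273,105,000; volume = 10,730,000 m³
S = 273,105,000 / 10,730,000 = 25.4525 ‰

25.45 ‰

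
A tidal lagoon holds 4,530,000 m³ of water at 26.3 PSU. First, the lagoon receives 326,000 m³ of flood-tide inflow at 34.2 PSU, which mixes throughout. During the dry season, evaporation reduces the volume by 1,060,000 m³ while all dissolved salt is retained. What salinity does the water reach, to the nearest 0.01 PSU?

34.32 PSU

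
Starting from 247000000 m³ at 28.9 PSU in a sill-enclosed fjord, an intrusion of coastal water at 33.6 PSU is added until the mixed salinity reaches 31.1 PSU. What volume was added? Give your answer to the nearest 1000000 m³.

Salt balance: 247,000,000×28.9 + V×33.6 = (247,000,000+V)×31.1
7,138,300,000 + 33.6V = 7,681,700,000 + 31.1V
543,400,000 = 2.5V
V = 217,360,000 m³

217000000 m³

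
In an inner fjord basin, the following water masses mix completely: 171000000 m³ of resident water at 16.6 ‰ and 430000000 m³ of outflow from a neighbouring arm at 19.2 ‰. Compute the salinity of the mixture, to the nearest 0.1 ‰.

18.5 ‰

Conserving salt mass:
salt = 171,000,000×16.6 + 430,000,000×19.2 = 2,838,600,000 + 8,256,000,000 = 11,094,600,000
volume = 171,000,000 + 430,000,000 = 601,000,000 m³
S = 11,094,600,000 / 601,000,000 = 18.46 ‰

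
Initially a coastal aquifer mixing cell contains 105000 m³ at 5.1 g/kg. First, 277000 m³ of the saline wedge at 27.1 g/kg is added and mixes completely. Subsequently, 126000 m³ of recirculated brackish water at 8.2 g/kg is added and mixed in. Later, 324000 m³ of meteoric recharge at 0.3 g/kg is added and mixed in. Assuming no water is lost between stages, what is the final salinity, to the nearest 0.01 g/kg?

By conservation of dissolved salt,
Initial salt = 105,000×5.1 = 535,500
After stage 1: salt = 535,500 + 277,000×27.1 = 8,042,200; volume = 382,000 m³; S = 21.053 g/kg
After stage 2: salt = 8,042,200 + 126,000×8.2 = 9,075,400; volume = 508,000 m³; S = 17.865 g/kg
After stage 3: salt = 9,075,400 + 324,000×0.3 = 9,172,600; volume = 832,000 m³
S = 9,172,600 / 832,000 = 11.0248 g/kg

11.02 g/kg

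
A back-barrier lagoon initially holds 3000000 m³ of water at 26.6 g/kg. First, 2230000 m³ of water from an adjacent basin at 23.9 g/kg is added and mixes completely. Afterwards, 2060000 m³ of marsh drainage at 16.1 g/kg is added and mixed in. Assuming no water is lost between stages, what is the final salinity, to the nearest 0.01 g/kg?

22.81 g/kg

Salt balance:
Initial salt = 3,000,000×26.6 = 79,800,000
After stage 1: salt = 79,800,000 + 2,230,000×23.9 = 133,097,000; volume = 5,230,000 m³; S = 25.449 g/kg
After stage 2: salt = 133,097,000 + 2,060,000×16.1 = 166,263,000; volume = 7,290,000 m³
S = 166,263,000 / 7,290,000 = 22.807 g/kg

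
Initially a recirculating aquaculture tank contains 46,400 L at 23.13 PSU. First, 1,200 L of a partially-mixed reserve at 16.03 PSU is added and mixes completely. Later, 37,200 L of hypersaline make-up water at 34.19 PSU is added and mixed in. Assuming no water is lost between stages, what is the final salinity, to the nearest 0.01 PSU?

27.88 PSU

Conserving salt mass:
Initial salt = 46,400×23.13 = 1,073,232
After stage 1: salt = 1,073,232 + 1,200×16.03 = 1,092,468; volume = 47,600 L; S = 22.951 PSU
After stage 2: salt = 1,092,468 + 37,200×34.19 = 2,364,336; volume = 84,800 L
S = 2,364,336 / 84,800 = 27.8813 PSU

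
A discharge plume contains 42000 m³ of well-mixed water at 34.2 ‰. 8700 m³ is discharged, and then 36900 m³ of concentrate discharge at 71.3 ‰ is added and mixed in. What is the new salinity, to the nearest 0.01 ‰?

53.70 ‰

Remaining after removal: 33,300 m³ at 34.2 ‰ (salt = 1,138,860)
After addition: salt = 1,138,860 + 36,900×71.3 = 3,769,830; volume = 70,200 m³
S = 3,769,830 / 70,200 = 53.7013 ‰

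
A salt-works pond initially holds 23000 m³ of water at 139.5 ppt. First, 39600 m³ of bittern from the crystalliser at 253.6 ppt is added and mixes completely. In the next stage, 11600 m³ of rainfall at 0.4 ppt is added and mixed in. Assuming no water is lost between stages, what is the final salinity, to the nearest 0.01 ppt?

Salt balance:
Initial salt = 23,000×139.5 = 3,208,500
After stage 1: salt = 3,208,500 + 39,600×253.6 = 13,251,060; volume = 62,600 m³; S = 211.678 ppt
After stage 2: salt = 13,251,060 + 11,600×0.4 = 13,255,700; volume = 74,200 m³
S = 13,255,700 / 74,200 = 178.6482 ppt

178.65 ppt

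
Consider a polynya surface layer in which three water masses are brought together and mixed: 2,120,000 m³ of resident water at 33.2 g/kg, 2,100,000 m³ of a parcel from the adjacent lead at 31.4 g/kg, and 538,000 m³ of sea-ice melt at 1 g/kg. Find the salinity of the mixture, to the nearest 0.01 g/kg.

Salt balance:
salt = 2,120,000×33.2 + 2,100,000×31.4 + 538,000×1 = 70,384,000 + 65,940,000 + 538,000 = 136,862,000
volume = 2,120,000 + 2,100,000 + 538,000 = 4,758,000 m³
S = 136,862,000 / 4,758,000 = 28.7646 g/kg

28.76 g/kg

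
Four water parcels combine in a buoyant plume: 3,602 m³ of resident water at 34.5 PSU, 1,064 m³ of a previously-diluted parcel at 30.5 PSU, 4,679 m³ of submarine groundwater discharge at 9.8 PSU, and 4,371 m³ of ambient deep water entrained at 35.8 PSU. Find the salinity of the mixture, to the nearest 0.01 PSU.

26.18 PSU

By conservation of dissolved salt,
salt = 3,602×34.5 + 1,064×30.5 + 4,679×9.8 + 4,371×35.8 = 124,269 + 32,452 + 45,854.2 + 156,481.8 = 359,057
volume = 3,602 + 1,064 + 4,679 + 4,371 = 13,716 m³
S = 359,057 / 13,716 = 26.178 PSU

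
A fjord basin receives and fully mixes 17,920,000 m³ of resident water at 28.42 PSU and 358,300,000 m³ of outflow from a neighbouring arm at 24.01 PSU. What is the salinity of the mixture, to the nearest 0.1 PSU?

24.2 PSU

By conservation of dissolved salt,
salt = 17,920,000×28.42 + 358,300,000×24.01 = 509,286,400 + 8,602,783,000 = 9,112,069,400
volume = 17,920,000 + 358,300,000 = 376,220,000 m³
S = 9,112,069,400 / 376,220,000 = 24.22 PSU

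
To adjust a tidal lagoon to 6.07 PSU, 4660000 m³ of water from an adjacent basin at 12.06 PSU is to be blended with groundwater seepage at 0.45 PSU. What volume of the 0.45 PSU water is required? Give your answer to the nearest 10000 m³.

4970000 m³

Salt balance: 4,660,000×12.06 + V×0.45 = (4,660,000+V)×6.07
56,199,600 + 0.45V = 28,286,200 + 6.07V
27,913,400 = 5.62V
V = 4,966,797.15 m³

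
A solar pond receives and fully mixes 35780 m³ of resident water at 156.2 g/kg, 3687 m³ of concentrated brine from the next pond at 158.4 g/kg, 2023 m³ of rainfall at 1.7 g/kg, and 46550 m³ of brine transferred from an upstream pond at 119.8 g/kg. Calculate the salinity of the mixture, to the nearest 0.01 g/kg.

133.50 g/kg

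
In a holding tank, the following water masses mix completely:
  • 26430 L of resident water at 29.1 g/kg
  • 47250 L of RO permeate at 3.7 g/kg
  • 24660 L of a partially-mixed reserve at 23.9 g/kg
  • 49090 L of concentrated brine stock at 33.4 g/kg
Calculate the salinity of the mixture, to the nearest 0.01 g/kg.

By conservation of dissolved salt,
salt = 26,430×29.1 + 47,250×3.7 + 24,660×23.9 + 49,090×33.4 = 769,113 + 174,825 + 589,374 + 1,639,606 = 3,172,918
volume = 26,430 + 47,250 + 24,660 + 49,090 = 147,430 L
S = 3,172,918 / 147,430 = 21.5215 g/kg

21.52 g/kg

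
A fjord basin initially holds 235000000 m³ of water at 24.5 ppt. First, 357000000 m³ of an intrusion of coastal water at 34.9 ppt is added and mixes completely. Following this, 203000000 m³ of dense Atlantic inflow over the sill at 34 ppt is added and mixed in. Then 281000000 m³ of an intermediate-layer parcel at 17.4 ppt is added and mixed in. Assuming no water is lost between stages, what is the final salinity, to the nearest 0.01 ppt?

27.89 ppt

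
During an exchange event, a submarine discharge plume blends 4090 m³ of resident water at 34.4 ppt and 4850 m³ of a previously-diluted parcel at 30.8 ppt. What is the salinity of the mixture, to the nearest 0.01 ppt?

Mass of salt is conserved:
salt = 4,090×34.4 + 4,850×30.8 = 140,696 + 149,380 = 290,076
volume = 4,090 + 4,850 = 8,940 m³
S = 290,076 / 8,940 = 32.447 ppt

32.45 ppt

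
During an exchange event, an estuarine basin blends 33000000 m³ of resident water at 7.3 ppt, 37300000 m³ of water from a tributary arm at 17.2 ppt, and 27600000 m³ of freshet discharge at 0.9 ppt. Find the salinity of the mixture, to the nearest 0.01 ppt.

Salt balance:
salt = 33,000,000×7.3 + 37,300,000×17.2 + 27,600,000×0.9 = 240,900,000 + 641,560,000 + 24,840,000 = 907,300,000
volume = 33,000,000 + 37,300,000 + 27,600,000 = 97,900,000 m³
S = 907,300,000 / 97,900,000 = 9.2676 ppt

9.27 ppt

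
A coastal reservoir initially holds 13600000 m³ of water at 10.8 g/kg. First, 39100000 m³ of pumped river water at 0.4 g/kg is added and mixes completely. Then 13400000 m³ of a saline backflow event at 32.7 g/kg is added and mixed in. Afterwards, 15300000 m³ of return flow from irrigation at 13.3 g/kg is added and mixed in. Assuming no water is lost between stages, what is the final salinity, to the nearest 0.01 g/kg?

9.88 g/kg

Weighted by volume,
Initial salt = 13,600,000×10.8 = 146,880,000
After stage 1: salt = 146,880,000 + 39,100,000×0.4 = 162,520,000; volume = 52,700,000 m³; S = 3.084 g/kg
After stage 2: salt = 162,520,000 + 13,400,000×32.7 = 600,700,000; volume = 66,100,000 m³; S = 9.088 g/kg
After stage 3: salt = 600,700,000 + 15,300,000×13.3 = 804,190,000; volume = 81,400,000 m³
S = 804,190,000 / 81,400,000 = 9.8795 g/kg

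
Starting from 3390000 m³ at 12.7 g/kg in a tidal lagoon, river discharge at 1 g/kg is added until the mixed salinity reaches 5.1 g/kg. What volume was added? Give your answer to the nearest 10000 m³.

6280000 m³

Salt balance: 3,390,000×12.7 + V×1 = (3,390,000+V)×5.1
43,053,000 + 1V = 17,289,000 + 5.1V
25,764,000 = 4.1V
V = 6,283,902.44 m³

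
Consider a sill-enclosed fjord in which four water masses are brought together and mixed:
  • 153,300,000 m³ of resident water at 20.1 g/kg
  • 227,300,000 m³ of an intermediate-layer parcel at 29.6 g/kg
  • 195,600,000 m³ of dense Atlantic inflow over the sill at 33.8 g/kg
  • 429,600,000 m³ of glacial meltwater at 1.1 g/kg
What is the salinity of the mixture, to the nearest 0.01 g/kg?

Mass of salt is conserved:
salt = 153,300,000×20.1 + 227,300,000×29.6 + 195,600,000×33.8 + 429,600,000×1.1 = 3,081,330,000 + 6,728,080,000 + 6,611,280,000 + 472,560,000 = 16,893,250,000
volume = 153,300,000 + 227,300,000 + 195,600,000 + 429,600,000 = 1,005,800,000 m³
S = 16,893,250,000 / 1,005,800,000 = 16.7958 g/kg

16.80 g/kg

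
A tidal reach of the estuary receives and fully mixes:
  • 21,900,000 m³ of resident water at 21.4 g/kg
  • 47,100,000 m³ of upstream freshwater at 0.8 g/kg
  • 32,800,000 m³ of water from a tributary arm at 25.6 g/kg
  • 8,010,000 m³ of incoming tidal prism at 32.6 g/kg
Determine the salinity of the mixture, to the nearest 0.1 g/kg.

14.6 g/kg

Conserving salt mass:
salt = 21,900,000×21.4 + 47,100,000×0.8 + 32,800,000×25.6 + 8,010,000×32.6 = 468,660,000 + 37,680,000 + 839,680,000 + 261,126,000 = 1,607,146,000
volume = 21,900,000 + 47,100,000 + 32,800,000 + 8,010,000 = 109,810,000 m³
S = 1,607,146,000 / 109,810,000 = 14.636 g/kg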